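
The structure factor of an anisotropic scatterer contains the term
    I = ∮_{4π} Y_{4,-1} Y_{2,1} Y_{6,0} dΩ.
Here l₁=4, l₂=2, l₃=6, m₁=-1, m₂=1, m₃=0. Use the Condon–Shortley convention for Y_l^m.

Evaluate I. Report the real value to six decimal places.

0.174223

Rules hold: Σm=0, L=12 even, 2≤6≤6.
N = 9·5·13 = 585
Δ = 0!·8!·4!/13! = 1/6435
Racah Σ t=0..0: t=0:+1/2304 = 1/2304
⇒ 3j(4 2 6; 0 0 0)² = 5/143, sgn +1
Racah Σ t=0..0: t=0:+1/4320 = 1/4320
⇒ 3j(4 2 6; -1 1 0)² = 8/429, sgn +1
4πI² = N·(3j₀)²·(3jₘ)² = 600/1573
I = +1·√(0.381437/4π) = 0.17422334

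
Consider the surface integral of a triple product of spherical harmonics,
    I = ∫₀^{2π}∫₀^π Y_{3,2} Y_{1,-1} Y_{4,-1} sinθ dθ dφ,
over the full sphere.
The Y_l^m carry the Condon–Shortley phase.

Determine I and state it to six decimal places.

m-sum 0 ✓  L=8 even ✓  2≤4≤4 ✓
Π(2lᵢ+1) = 7×3×9 = 189
triangle coeff Δ(3,1,4) = 1/252
Σ_t [0,0]: t=0:+1/36 = 1/36
(3j)²=4/63 [(3 1 4; 0 0 0)], sign=+1
Σ_t [0,0]: t=0:+1/240 = 1/240
(3j)²=1/84 [(3 1 4; 2 -1 -1)], sign=-1
⇒ 4πI² = 1/7
I = (-1)√(1/7/(4π)) = -0.10662181

-0.106622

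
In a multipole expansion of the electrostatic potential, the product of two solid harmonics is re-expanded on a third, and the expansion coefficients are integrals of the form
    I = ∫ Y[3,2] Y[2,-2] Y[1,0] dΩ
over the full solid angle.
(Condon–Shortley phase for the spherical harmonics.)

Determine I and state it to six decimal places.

0.184674

Checks pass: Σm=0; 6 even; l₃=1∈[1,5].
(2·3+1)(2·2+1)(2·1+1) = 105
Δ: 4! 2! 0! / 7! → 1/105
sum: t=2:+1/4 = 1/4
3j²(3 2 1; 0 0 0) = Δ·Π!·Σ² = 3/35  (sign -1)
sum: t=0:+1/24 = 1/24
3j²(3 2 1; 2 -2 0) = Δ·Π!·Σ² = 1/21  (sign -1)
combine: 4πI² = 105·3/35·1/21 = 3/7
take √, sign +1: I = 0.18467439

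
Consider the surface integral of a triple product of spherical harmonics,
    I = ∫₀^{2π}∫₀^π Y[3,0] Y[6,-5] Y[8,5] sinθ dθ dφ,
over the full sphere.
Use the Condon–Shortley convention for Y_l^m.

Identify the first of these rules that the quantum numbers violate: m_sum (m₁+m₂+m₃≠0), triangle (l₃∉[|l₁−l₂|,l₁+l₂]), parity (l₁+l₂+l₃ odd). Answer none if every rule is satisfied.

m₁+m₂+m₃ = 0 − 5 + 5 = 0  ✓
triangle: |3−6|=3 ≤ l₃=8 ≤ 3+6=9  ✓
parity: l₁+l₂+l₃ = 17 is odd  ✗

parity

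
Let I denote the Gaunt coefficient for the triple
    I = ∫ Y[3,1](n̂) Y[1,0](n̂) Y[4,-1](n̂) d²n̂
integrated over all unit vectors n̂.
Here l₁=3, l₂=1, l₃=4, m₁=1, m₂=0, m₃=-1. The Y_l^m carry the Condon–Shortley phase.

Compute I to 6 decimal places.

-0.238414

Checks pass: Σm=0; 8 even; l₃=4∈[2,4].
(2·3+1)(2·1+1)(2·4+1) = 189
Δ: 0! 6! 2! / 9! → 1/252
sum: t=0:+1/36 = 1/36
3j²(3 1 4; 0 0 0) = Δ·Π!·Σ² = 4/63  (sign +1)
sum: t=0:+1/48 = 1/48
3j²(3 1 4; 1 0 -1) = Δ·Π!·Σ² = 5/84  (sign -1)
combine: 4πI² = 189·4/63·5/84 = 5/7
take √, sign -1: I = -0.23841361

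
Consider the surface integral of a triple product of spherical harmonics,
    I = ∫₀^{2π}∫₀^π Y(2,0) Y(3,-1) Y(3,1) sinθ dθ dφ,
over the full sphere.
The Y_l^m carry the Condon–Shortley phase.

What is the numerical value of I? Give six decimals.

-0.126157

m-sum 0 ✓  L=8 even ✓  1≤3≤5 ✓
Π(2lᵢ+1) = 5×7×7 = 245
triangle coeff Δ(2,3,3) = 1/3780
Σ_t [0,2]: t=0:+1/24 t=1:−1/4 t=2:+1/24 = -1/6
(3j)²=4/105 [(2 3 3; 0 0 0)], sign=+1
Σ_t [0,2]: t=0:+1/16 t=1:−1/6 t=2:+1/96 = -3/32
(3j)²=3/140 [(2 3 3; 0 -1 1)], sign=-1
⇒ 4πI² = 1/5
I = (-1)√(1/5/(4π)) = -0.12615663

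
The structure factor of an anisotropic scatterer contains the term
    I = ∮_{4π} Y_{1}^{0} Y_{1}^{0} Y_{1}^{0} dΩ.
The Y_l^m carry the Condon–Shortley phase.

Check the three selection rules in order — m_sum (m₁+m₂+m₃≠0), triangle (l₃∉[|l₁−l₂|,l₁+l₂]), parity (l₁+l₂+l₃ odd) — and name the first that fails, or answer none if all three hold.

parity

azimuthal sum: 0 + 0 + 0 = 0  ✓
0 ≤ 1 ≤ 2 (triangle on l)  ✓
L = 1 + 1 + 1 = 3 (odd)  ✗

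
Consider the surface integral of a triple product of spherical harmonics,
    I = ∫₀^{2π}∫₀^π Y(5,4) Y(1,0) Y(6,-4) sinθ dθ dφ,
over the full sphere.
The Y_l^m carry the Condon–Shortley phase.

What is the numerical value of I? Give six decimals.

0.182727

Rules hold: Σm=0, L=12 even, 4≤6≤6.
N = 11·3·13 = 429
Δ = 0!·10!·2!/13! = 1/858
Racah Σ t=0..0: t=0:+1/14400 = 1/14400
⇒ 3j(5 1 6; 0 0 0)² = 6/143, sgn +1
Racah Σ t=0..0: t=0:+1/362880 = 1/362880
⇒ 3j(5 1 6; 4 0 -4)² = 10/429, sgn +1
4πI² = N·(3j₀)²·(3jₘ)² = 60/143
I = +1·√(0.41958/4π) = 0.18272698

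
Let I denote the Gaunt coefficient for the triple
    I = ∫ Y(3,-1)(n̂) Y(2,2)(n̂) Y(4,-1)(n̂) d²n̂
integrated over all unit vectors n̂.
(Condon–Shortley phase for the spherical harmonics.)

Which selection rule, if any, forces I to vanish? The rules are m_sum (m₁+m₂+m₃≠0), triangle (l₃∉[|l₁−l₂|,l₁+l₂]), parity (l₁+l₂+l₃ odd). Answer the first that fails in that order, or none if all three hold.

parity

m₁+m₂+m₃ = -1 + 2 − 1 = 0  ✓
triangle: |3−2|=1 ≤ l₃=4 ≤ 3+2=5  ✓
parity: l₁+l₂+l₃ = 9 is odd  ✗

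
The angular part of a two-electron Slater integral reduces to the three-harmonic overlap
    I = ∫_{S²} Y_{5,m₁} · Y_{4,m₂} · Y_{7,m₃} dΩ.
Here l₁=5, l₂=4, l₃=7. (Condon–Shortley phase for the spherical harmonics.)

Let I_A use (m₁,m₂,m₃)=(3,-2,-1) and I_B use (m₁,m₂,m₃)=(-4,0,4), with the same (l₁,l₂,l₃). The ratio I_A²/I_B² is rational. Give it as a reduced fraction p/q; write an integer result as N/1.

Shared (l₁,l₂,l₃)=(5,4,7): N and (l;000)² cancel in I_A²/I_B².
A: Δ = 2!·8!·6!/17! = 1/6126120; Racah Σ t=0..2: t=0:+1/138240 t=1:−1/604800 t=2:+1/58060800 = 13/2322432; ⇒ 3j(5 4 7; 3 -2 -1)² = 1625/94248, sgn +1
B: Δ = 2!·8!·6!/17! = 1/6126120; Racah Σ t=1..2: t=1:−1/1451520 t=2:+1/483840 = 1/725760; ⇒ 3j(5 4 7; -4 0 4)² = 24/1547, sgn -1
I_A²/I_B² = (1625/94248)/(24/1547) = 21125/19008

21125/19008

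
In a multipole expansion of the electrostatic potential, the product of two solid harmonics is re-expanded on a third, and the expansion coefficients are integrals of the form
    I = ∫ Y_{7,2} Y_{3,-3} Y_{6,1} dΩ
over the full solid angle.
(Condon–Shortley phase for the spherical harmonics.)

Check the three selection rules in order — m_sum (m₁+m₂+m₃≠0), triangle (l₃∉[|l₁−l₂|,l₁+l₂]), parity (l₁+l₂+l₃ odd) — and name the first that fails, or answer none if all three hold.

none

m₁+m₂+m₃ = 2 − 3 + 1 = 0  ✓
triangle: |7−3|=4 ≤ l₃=6 ≤ 7+3=10  ✓
parity: l₁+l₂+l₃ = 16 is even  ✓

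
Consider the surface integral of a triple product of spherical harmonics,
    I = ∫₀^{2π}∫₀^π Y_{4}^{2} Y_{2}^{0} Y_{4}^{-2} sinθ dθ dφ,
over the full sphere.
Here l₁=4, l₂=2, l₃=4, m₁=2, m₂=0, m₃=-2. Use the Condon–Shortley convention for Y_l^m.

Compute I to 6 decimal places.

Rules hold: Σm=0, L=10 even, 2≤4≤6.
N = 9·5·9 = 405
Δ = 2!·6!·2!/11! = 1/13860
Racah Σ t=0..2: t=0:+1/192 t=1:−1/36 t=2:+1/192 = -5/288
⇒ 3j(4 2 4; 0 0 0)² = 20/693, sgn -1
Racah Σ t=0..2: t=0:+1/192 t=1:−1/120 t=2:+1/2880 = -1/360
⇒ 3j(4 2 4; 2 0 -2)² = 16/3465, sgn -1
4πI² = N·(3j₀)²·(3jₘ)² = 320/5929
I = +1·√(0.053972/4π) = 0.06553591

0.065536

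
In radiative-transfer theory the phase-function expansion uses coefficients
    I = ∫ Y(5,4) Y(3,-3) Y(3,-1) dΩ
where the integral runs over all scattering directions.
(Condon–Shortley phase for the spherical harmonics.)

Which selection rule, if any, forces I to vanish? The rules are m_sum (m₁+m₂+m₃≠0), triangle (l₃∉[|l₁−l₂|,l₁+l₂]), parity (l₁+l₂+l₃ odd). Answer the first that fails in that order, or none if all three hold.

azimuthal sum: 4 − 3 − 1 = 0  ✓
2 ≤ 3 ≤ 8 (triangle on l)  ✓
L = 5 + 3 + 3 = 11 (odd)  ✗

parity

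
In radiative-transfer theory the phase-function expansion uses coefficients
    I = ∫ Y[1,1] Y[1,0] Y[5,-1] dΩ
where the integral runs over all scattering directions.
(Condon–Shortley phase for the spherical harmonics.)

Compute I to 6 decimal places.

triangle: need 0≤l₃≤2, have 5; I=0

0.000000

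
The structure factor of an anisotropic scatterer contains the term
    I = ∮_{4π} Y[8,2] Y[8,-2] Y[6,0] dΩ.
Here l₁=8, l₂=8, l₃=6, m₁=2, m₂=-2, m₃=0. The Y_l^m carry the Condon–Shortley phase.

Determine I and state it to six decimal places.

Rules hold: Σm=0, L=22 even, 0≤6≤16.
N = 17·17·13 = 3757
Δ = 10!·6!·6!/23! = 1/13742520792
Racah Σ t=2..8: t=2:+1/41803776000 t=3:−1/435456000 t=4:+1/39813120 t=5:−1/18662400 t=6:+1/39813120 t=7:−1/435456000 t=8:+1/41803776000 = -11/1393459200
⇒ 3j(8 8 6; 0 0 0)² = 600/96577, sgn -1
Racah Σ t=0..6: t=0:+1/1881169920000 t=1:−1/5225472000 t=2:+1/185794560 t=3:−1/39191040 t=4:+1/39813120 t=5:−1/207360000 t=6:+1/8957952000 = 11/134369280000
⇒ 3j(8 8 6; 2 -2 0)² = 1/579462, sgn +1
4πI² = N·(3j₀)²·(3jₘ)² = 100/2482597
I = -1·√(4.02804e-05/4π) = -0.00179037

-0.001790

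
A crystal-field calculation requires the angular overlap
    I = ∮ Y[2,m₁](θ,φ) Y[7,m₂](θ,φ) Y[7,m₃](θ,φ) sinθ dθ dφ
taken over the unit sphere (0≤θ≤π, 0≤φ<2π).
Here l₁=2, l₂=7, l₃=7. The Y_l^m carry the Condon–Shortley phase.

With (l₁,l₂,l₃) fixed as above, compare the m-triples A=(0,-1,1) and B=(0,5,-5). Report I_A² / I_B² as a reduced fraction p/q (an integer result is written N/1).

Same 2,7,7: normalisation and zero-m 3j drop out of the ratio.
A: Δ: 2! 2! 12! / 17! → 1/185640; sum: t=0:+1/2073600 t=1:−1/604800 t=2:+1/3870720 = -53/58060800; 3j²(2 7 7; 0 -1 1) = Δ·Π!·Σ² = 2809/185640  (sign -1)
B: Δ: 2! 2! 12! / 17! → 1/185640; sum: t=0:+1/1916006400 t=1:−1/39916800 t=2:+1/29030400 = 19/1916006400; 3j²(2 7 7; 0 5 -5) = Δ·Π!·Σ² = 361/185640  (sign +1)
I_A²/I_B² = (2809/185640)/(361/185640) = 2809/361

2809/361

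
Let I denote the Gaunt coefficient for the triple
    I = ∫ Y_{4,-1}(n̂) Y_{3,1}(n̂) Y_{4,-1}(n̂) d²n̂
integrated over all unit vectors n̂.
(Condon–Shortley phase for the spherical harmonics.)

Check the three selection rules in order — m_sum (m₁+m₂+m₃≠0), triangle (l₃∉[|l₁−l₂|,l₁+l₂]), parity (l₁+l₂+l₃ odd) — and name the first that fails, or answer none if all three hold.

m₁+m₂+m₃ = -1 + 1 − 1 = -1  ✗
triangle: |4−3|=1 ≤ l₃=4 ≤ 4+3=7
parity: l₁+l₂+l₃ = 11 is odd

m_sum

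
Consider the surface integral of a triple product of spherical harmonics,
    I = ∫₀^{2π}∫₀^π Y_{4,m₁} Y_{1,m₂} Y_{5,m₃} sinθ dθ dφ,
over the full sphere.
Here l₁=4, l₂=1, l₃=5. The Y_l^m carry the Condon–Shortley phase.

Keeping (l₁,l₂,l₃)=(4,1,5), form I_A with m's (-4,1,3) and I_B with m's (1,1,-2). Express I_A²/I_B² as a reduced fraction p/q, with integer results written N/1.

Shared (l₁,l₂,l₃)=(4,1,5): N and (l;000)² cancel in I_A²/I_B².
A: Δ = 0!·8!·2!/11! = 1/495; Racah Σ t=0..0: t=0:+1/80640 = 1/80640; ⇒ 3j(4 1 5; -4 1 3)² = 1/495, sgn +1
B: Δ = 0!·8!·2!/11! = 1/495; Racah Σ t=0..0: t=0:+1/1440 = 1/1440; ⇒ 3j(4 1 5; 1 1 -2)² = 7/165, sgn -1
I_A²/I_B² = (1/495)/(7/165) = 1/21

1/21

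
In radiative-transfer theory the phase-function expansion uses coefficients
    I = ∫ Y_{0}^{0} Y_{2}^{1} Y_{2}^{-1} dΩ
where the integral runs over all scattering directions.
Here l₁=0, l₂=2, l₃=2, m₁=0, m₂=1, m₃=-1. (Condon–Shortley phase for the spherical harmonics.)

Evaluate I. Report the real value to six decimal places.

-0.282095

Rules hold: Σm=0, L=4 even, 2≤2≤2.
N = 1·5·5 = 25
Δ = 0!·0!·4!/5! = 1/5
Racah Σ t=0..0: t=0:+1/4 = 1/4
⇒ 3j(0 2 2; 0 0 0)² = 1/5, sgn +1
Racah Σ t=0..0: t=0:+1/6 = 1/6
⇒ 3j(0 2 2; 0 1 -1)² = 1/5, sgn -1
4πI² = N·(3j₀)²·(3jₘ)² = 1/1
I = -1·√(1/4π) = -0.28209479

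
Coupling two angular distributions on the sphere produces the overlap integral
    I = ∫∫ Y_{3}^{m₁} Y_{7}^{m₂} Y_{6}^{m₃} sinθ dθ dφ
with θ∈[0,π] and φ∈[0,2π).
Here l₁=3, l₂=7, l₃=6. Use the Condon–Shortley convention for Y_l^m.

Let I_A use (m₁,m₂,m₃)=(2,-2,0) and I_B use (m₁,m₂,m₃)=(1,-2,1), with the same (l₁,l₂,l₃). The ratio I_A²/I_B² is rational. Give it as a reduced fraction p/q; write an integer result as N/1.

Same 3,7,6: normalisation and zero-m 3j drop out of the ratio.
A: Δ: 4! 2! 10! / 17! → 1/2042040; sum: t=0:+1/345600 t=1:−1/207360 = -1/518400; 3j²(3 7 6; 2 -2 0) = Δ·Π!·Σ² = 12/2431  (sign -1)
B: Δ: 4! 2! 10! / 17! → 1/2042040; sum: t=0:+1/691200 t=1:−1/103680 t=2:+1/241920 = -59/14515200; 3j²(3 7 6; 1 -2 1) = Δ·Π!·Σ² = 3481/340340  (sign +1)
I_A²/I_B² = (12/2431)/(3481/340340) = 1680/3481

1680/3481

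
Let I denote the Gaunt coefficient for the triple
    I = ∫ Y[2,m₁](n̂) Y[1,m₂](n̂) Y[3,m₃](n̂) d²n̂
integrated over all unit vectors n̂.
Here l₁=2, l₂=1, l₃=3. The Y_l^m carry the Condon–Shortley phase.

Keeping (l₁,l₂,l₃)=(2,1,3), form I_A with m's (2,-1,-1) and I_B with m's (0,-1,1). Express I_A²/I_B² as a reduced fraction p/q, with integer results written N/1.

Shared (l₁,l₂,l₃)=(2,1,3): N and (l;000)² cancel in I_A²/I_B².
A: Δ = 0!·4!·2!/7! = 1/105; Racah Σ t=0..0: t=0:+1/48 = 1/48; ⇒ 3j(2 1 3; 2 -1 -1)² = 1/105, sgn +1
B: Δ = 0!·4!·2!/7! = 1/105; Racah Σ t=0..0: t=0:+1/8 = 1/8; ⇒ 3j(2 1 3; 0 -1 1)² = 2/35, sgn +1
I_A²/I_B² = (1/105)/(2/35) = 1/6

1/6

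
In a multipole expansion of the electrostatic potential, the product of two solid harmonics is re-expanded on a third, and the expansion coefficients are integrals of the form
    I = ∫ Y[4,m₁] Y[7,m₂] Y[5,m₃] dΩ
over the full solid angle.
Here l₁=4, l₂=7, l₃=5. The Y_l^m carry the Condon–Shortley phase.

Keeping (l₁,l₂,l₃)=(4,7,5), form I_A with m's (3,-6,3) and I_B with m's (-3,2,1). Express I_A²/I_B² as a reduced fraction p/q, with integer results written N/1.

l's match ⇒ only the (l;m) 3-j factors differ between A and B.
A: triangle coeff Δ(4,7,5) = 1/6126120; Σ_t [0,1]: t=0:+1/3628800 t=1:−1/9676800 = 1/5806080; (3j)²=5/408 [(4 7 5; 3 -6 3)], sign=+1
B: triangle coeff Δ(4,7,5) = 1/6126120; Σ_t [5,6]: t=5:−1/138240 t=6:+1/518400 = -11/2073600; (3j)²=77/4420 [(4 7 5; -3 2 1)], sign=-1
I_A²/I_B² = (5/408)/(77/4420) = 325/462

325/462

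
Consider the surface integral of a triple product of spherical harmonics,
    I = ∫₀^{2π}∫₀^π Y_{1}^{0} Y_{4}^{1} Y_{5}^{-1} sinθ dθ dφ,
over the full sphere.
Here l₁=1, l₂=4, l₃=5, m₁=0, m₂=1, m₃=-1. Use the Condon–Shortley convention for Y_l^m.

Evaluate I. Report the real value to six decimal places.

-0.240571

Rules hold: Σm=0, L=10 even, 3≤5≤5.
N = 3·9·11 = 297
Δ = 0!·2!·8!/11! = 1/495
Racah Σ t=0..0: t=0:+1/576 = 1/576
⇒ 3j(1 4 5; 0 0 0)² = 5/99, sgn -1
Racah Σ t=0..0: t=0:+1/720 = 1/720
⇒ 3j(1 4 5; 0 1 -1)² = 8/165, sgn +1
4πI² = N·(3j₀)²·(3jₘ)² = 8/11
I = -1·√(0.727273/4π) = -0.24057125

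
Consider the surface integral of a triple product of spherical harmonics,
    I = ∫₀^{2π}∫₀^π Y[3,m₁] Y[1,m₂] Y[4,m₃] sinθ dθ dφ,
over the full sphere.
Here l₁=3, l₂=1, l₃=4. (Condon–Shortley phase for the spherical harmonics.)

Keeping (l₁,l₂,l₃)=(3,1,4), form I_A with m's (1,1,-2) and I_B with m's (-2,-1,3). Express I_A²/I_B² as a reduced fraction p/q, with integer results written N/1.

5/7

Same 3,1,4: normalisation and zero-m 3j drop out of the ratio.
A: Δ: 0! 6! 2! / 9! → 1/252; sum: t=0:+1/96 = 1/96; 3j²(3 1 4; 1 1 -2) = Δ·Π!·Σ² = 5/84  (sign +1)
B: Δ: 0! 6! 2! / 9! → 1/252; sum: t=0:+1/240 = 1/240; 3j²(3 1 4; -2 -1 3) = Δ·Π!·Σ² = 1/12  (sign -1)
I_A²/I_B² = (5/84)/(1/12) = 5/7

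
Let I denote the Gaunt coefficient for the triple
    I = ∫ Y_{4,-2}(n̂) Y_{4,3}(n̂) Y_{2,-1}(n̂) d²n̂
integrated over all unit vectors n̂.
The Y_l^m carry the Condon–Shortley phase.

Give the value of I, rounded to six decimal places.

-0.187702

Rules hold: Σm=0, L=10 even, 0≤2≤8.
N = 9·9·5 = 405
Δ = 6!·2!·2!/11! = 1/13860
Racah Σ t=2..4: t=2:+1/192 t=3:−1/36 t=4:+1/192 = -5/288
⇒ 3j(4 4 2; 0 0 0)² = 20/693, sgn -1
Racah Σ t=5..6: t=5:−1/240 t=6:+1/1440 = -1/288
⇒ 3j(4 4 2; -2 3 -1)² = 5/132, sgn +1
4πI² = N·(3j₀)²·(3jₘ)² = 375/847
I = -1·√(0.442739/4π) = -0.18770204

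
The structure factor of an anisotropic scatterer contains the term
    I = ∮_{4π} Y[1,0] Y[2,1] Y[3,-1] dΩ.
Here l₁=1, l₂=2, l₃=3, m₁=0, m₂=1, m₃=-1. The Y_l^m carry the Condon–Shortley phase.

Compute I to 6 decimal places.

-0.233597

Checks pass: Σm=0; 6 even; l₃=3∈[1,3].
(2·1+1)(2·2+1)(2·3+1) = 105
Δ: 0! 2! 4! / 7! → 1/105
sum: t=0:+1/4 = 1/4
3j²(1 2 3; 0 0 0) = Δ·Π!·Σ² = 3/35  (sign -1)
sum: t=0:+1/6 = 1/6
3j²(1 2 3; 0 1 -1) = Δ·Π!·Σ² = 8/105  (sign +1)
combine: 4πI² = 105·3/35·8/105 = 24/35
take √, sign -1: I = -0.23359668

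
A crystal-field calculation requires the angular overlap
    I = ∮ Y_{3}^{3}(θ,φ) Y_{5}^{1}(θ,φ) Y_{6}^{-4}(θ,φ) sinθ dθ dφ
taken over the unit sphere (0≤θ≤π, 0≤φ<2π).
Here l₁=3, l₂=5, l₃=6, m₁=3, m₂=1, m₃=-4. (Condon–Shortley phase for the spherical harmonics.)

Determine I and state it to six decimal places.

Rules hold: Σm=0, L=14 even, 2≤6≤8.
N = 7·11·13 = 1001
Δ = 2!·4!·8!/15! = 1/675675
Racah Σ t=0..2: t=0:+1/8640 t=1:−1/2304 t=2:+1/8640 = -7/34560
⇒ 3j(3 5 6; 0 0 0)² = 7/429, sgn -1
Racah Σ t=0..0: t=0:+1/69120 = 1/69120
⇒ 3j(3 5 6; 3 1 -4)² = 4/143, sgn +1
4πI² = N·(3j₀)²·(3jₘ)² = 196/429
I = -1·√(0.456876/4π) = -0.19067531

-0.190675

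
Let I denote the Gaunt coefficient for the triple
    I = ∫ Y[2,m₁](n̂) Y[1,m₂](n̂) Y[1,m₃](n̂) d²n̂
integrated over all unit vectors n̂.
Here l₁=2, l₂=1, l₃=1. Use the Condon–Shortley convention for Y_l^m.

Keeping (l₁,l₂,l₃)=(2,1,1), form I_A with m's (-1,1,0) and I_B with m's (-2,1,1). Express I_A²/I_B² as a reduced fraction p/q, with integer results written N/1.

1/2

Same 2,1,1: normalisation and zero-m 3j drop out of the ratio.
A: Δ: 2! 2! 0! / 5! → 1/30; sum: t=2:+1/2 = 1/2; 3j²(2 1 1; -1 1 0) = Δ·Π!·Σ² = 1/10  (sign -1)
B: Δ: 2! 2! 0! / 5! → 1/30; sum: t=2:+1/4 = 1/4; 3j²(2 1 1; -2 1 1) = Δ·Π!·Σ² = 1/5  (sign +1)
I_A²/I_B² = (1/10)/(1/5) = 1/2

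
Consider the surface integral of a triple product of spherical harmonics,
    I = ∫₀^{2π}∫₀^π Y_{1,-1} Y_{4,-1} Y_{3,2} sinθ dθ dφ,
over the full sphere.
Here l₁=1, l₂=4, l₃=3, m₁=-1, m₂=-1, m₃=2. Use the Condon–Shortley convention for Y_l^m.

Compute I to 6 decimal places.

Rules hold: Σm=0, L=8 even, 3≤3≤5.
N = 3·9·7 = 189
Δ = 2!·0!·6!/9! = 1/252
Racah Σ t=1..1: t=1:−1/36 = -1/36
⇒ 3j(1 4 3; 0 0 0)² = 4/63, sgn +1
Racah Σ t=2..2: t=2:+1/240 = 1/240
⇒ 3j(1 4 3; -1 -1 2)² = 1/84, sgn -1
4πI² = N·(3j₀)²·(3jₘ)² = 1/7
I = -1·√(0.142857/4π) = -0.10662181

-0.106622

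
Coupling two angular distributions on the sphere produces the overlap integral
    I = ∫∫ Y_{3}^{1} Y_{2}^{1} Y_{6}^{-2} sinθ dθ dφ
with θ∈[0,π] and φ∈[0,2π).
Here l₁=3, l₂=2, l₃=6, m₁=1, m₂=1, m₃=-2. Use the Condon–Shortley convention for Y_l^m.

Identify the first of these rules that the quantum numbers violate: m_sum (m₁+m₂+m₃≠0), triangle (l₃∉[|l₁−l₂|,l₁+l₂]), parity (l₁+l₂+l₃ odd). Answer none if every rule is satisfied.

m₁+m₂+m₃ = 1 + 1 − 2 = 0  ✓
triangle: |3−2|=1 ≤ l₃=6 ≤ 3+2=5  ✗
parity: l₁+l₂+l₃ = 11 is odd

triangle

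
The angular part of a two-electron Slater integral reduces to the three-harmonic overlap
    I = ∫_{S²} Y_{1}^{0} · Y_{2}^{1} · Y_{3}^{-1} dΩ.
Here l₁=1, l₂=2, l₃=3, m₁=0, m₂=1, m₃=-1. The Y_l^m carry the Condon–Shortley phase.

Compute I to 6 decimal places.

-0.233597

m-sum 0 ✓  L=6 even ✓  1≤3≤3 ✓
Π(2lᵢ+1) = 3×5×7 = 105
triangle coeff Δ(1,2,3) = 1/105
Σ_t [0,0]: t=0:+1/4 = 1/4
(3j)²=3/35 [(1 2 3; 0 0 0)], sign=-1
Σ_t [0,0]: t=0:+1/6 = 1/6
(3j)²=8/105 [(1 2 3; 0 1 -1)], sign=+1
⇒ 4πI² = 24/35
I = (-1)√(24/35/(4π)) = -0.23359668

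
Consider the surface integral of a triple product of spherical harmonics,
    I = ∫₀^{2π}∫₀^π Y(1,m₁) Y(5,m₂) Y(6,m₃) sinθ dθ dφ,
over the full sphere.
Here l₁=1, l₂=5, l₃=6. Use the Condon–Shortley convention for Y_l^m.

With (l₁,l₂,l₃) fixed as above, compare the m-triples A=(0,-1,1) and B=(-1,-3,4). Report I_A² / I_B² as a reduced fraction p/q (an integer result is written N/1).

Shared (l₁,l₂,l₃)=(1,5,6): N and (l;000)² cancel in I_A²/I_B².
A: Δ = 0!·2!·10!/13! = 1/858; Racah Σ t=0..0: t=0:+1/17280 = 1/17280; ⇒ 3j(1 5 6; 0 -1 1)² = 35/858, sgn -1
B: Δ = 0!·2!·10!/13! = 1/858; Racah Σ t=0..0: t=0:+1/161280 = 1/161280; ⇒ 3j(1 5 6; -1 -3 4)² = 15/286, sgn +1
I_A²/I_B² = (35/858)/(15/286) = 7/9

7/9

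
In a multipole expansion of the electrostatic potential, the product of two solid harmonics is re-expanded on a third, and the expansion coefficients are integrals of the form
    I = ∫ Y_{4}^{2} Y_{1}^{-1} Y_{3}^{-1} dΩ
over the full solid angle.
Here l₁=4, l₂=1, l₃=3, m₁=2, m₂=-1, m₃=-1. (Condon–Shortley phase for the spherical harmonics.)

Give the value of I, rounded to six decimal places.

Rules hold: Σm=0, L=8 even, 3≤3≤5.
N = 9·3·7 = 189
Δ = 2!·6!·0!/9! = 1/252
Racah Σ t=1..1: t=1:−1/36 = -1/36
⇒ 3j(4 1 3; 0 0 0)² = 4/63, sgn +1
Racah Σ t=0..0: t=0:+1/96 = 1/96
⇒ 3j(4 1 3; 2 -1 -1)² = 5/84, sgn +1
4πI² = N·(3j₀)²·(3jₘ)² = 5/7
I = +1·√(0.714286/4π) = 0.23841361

0.238414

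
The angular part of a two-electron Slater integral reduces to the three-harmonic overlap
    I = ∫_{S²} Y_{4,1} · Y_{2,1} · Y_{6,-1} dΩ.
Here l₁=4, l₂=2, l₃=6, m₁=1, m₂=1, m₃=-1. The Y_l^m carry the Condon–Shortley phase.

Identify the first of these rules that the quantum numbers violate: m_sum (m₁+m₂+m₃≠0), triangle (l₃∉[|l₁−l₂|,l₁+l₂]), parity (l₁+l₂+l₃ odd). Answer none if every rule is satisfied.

Σmᵢ = 1  ✗
l₃∈[|l₁−l₂|,l₁+l₂]=[2,6], have l₃=6
Σlᵢ = 12 ⇒ even

m_sum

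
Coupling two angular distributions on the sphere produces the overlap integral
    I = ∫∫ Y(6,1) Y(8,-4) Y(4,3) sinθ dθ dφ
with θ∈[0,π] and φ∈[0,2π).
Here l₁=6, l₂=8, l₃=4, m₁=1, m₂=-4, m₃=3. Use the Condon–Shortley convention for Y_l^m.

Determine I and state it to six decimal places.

m-sum 0 ✓  L=18 even ✓  2≤4≤14 ✓
Π(2lᵢ+1) = 13×17×9 = 1989
triangle coeff Δ(6,8,4) = 1/23279256
Σ_t [4,6]: t=4:+1/1658880 t=5:−1/518400 t=6:+1/1658880 = -1/1382400
(3j)²=504/46189 [(6 8 4; 0 0 0)], sign=-1
Σ_t [3,4]: t=3:−1/7257600 t=4:+1/12441600 = -1/17418240
(3j)²=125/25194 [(6 8 4; 1 -4 3)], sign=+1
⇒ 4πI² = 94500/877591
I = (-1)√(94500/877591/(4π)) = -0.09256885

-0.092569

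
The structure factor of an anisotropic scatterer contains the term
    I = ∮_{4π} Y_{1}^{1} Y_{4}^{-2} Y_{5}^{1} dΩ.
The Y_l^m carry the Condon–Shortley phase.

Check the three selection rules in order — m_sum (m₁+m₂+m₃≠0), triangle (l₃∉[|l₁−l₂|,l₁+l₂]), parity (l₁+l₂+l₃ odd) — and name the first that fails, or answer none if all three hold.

m₁+m₂+m₃ = 1 − 2 + 1 = 0  ✓
triangle: |1−4|=3 ≤ l₃=5 ≤ 1+4=5  ✓
parity: l₁+l₂+l₃ = 10 is even  ✓

none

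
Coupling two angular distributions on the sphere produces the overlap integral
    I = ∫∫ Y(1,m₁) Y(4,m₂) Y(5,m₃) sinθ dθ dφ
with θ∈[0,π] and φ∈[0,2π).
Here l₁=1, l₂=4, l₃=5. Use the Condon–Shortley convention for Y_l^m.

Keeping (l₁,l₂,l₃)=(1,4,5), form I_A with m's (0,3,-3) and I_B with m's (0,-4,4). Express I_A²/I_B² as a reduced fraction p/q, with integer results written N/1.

16/9

l's match ⇒ only the (l;m) 3-j factors differ between A and B.
A: triangle coeff Δ(1,4,5) = 1/495; Σ_t [0,0]: t=0:+1/5040 = 1/5040; (3j)²=16/495 [(1 4 5; 0 3 -3)], sign=+1
B: triangle coeff Δ(1,4,5) = 1/495; Σ_t [0,0]: t=0:+1/40320 = 1/40320; (3j)²=1/55 [(1 4 5; 0 -4 4)], sign=-1
I_A²/I_B² = (16/495)/(1/55) = 16/9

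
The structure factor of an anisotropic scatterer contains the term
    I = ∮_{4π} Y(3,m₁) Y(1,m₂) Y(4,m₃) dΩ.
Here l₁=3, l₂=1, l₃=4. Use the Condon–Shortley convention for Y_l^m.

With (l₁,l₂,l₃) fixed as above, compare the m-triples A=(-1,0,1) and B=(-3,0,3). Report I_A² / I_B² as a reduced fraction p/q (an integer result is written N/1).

15/7

Same 3,1,4: normalisation and zero-m 3j drop out of the ratio.
A: Δ: 0! 6! 2! / 9! → 1/252; sum: t=0:+1/48 = 1/48; 3j²(3 1 4; -1 0 1) = Δ·Π!·Σ² = 5/84  (sign -1)
B: Δ: 0! 6! 2! / 9! → 1/252; sum: t=0:+1/720 = 1/720; 3j²(3 1 4; -3 0 3) = Δ·Π!·Σ² = 1/36  (sign -1)
I_A²/I_B² = (5/84)/(1/36) = 15/7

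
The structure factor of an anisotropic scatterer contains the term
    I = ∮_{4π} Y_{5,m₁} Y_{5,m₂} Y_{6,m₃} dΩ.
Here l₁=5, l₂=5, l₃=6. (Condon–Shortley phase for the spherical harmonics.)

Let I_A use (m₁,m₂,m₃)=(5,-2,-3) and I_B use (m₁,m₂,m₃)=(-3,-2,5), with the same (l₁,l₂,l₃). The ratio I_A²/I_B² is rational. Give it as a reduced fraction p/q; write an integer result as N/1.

Shared (l₁,l₂,l₃)=(5,5,6): N and (l;000)² cancel in I_A²/I_B².
A: Δ = 4!·6!·6!/17! = 1/28588560; Racah Σ t=0..0: t=0:+1/622080 = 1/622080; ⇒ 3j(5 5 6; 5 -2 -3)² = 105/4862, sgn -1
B: Δ = 4!·6!·6!/17! = 1/28588560; Racah Σ t=2..3: t=2:+1/345600 t=3:−1/518400 = 1/1036800; ⇒ 3j(5 5 6; -3 -2 5)² = 7/2210, sgn -1
I_A²/I_B² = (105/4862)/(7/2210) = 75/11

75/11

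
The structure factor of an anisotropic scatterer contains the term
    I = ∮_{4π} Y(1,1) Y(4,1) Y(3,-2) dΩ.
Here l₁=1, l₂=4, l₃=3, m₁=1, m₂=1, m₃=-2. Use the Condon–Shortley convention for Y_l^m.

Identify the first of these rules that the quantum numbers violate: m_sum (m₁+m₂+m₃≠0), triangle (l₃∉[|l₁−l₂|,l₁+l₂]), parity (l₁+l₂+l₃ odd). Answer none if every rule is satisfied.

none

m₁+m₂+m₃ = 1 + 1 − 2 = 0  ✓
triangle: |1−4|=3 ≤ l₃=3 ≤ 1+4=5  ✓
parity: l₁+l₂+l₃ = 8 is even  ✓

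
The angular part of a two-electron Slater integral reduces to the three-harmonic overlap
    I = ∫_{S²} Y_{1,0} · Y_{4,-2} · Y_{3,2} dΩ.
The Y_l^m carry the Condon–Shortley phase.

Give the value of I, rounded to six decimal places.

m-sum 0 ✓  L=8 even ✓  3≤3≤5 ✓
Π(2lᵢ+1) = 3×9×7 = 189
triangle coeff Δ(1,4,3) = 1/252
Σ_t [1,1]: t=1:−1/36 = -1/36
(3j)²=4/63 [(1 4 3; 0 0 0)], sign=+1
Σ_t [1,1]: t=1:−1/120 = -1/120
(3j)²=1/21 [(1 4 3; 0 -2 2)], sign=+1
⇒ 4πI² = 4/7
I = (+1)√(4/7/(4π)) = 0.21324362

0.213244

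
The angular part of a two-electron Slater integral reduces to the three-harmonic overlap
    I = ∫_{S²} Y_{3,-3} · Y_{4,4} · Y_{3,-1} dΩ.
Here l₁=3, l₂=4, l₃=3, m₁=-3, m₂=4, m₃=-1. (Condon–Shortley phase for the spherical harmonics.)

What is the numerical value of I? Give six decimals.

-0.166198

Rules hold: Σm=0, L=10 even, 1≤3≤7.
N = 7·9·7 = 441
Δ = 4!·2!·4!/11! = 1/34650
Racah Σ t=1..3: t=1:−1/72 t=2:+1/16 t=3:−1/72 = 5/144
⇒ 3j(3 4 3; 0 0 0)² = 2/77, sgn -1
Racah Σ t=4..4: t=4:+1/1152 = 1/1152
⇒ 3j(3 4 3; -3 4 -1)² = 1/33, sgn +1
4πI² = N·(3j₀)²·(3jₘ)² = 42/121
I = -1·√(0.347107/4π) = -0.16619847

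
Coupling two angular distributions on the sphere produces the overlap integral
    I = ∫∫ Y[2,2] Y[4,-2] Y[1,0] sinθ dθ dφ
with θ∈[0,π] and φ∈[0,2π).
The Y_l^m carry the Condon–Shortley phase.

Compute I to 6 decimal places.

l₃=1 ∉ [2,6] — triangle fails ⇒ I = 0

0.000000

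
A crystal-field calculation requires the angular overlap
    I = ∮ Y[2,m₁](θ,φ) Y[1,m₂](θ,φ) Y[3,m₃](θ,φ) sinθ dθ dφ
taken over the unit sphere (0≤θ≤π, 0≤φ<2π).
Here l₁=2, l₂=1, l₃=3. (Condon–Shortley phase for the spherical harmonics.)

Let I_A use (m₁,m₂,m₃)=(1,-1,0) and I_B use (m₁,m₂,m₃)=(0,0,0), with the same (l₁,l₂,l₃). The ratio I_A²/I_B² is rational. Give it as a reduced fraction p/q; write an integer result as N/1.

1/3

l's match ⇒ only the (l;m) 3-j factors differ between A and B.
A: triangle coeff Δ(2,1,3) = 1/105; Σ_t [0,0]: t=0:+1/12 = 1/12; (3j)²=1/35 [(2 1 3; 1 -1 0)], sign=-1
B: triangle coeff Δ(2,1,3) = 1/105; Σ_t [0,0]: t=0:+1/4 = 1/4; (3j)²=3/35 [(2 1 3; 0 0 0)], sign=-1
I_A²/I_B² = (1/35)/(3/35) = 1/3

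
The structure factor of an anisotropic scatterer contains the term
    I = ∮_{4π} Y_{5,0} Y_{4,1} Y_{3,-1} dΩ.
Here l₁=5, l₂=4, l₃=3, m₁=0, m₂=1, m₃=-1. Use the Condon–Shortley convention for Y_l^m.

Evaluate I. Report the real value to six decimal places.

Rules hold: Σm=0, L=12 even, 1≤3≤9.
N = 11·9·7 = 693
Δ = 6!·4!·2!/13! = 1/180180
Racah Σ t=2..4: t=2:+1/576 t=3:−1/144 t=4:+1/576 = -1/288
⇒ 3j(5 4 3; 0 0 0)² = 20/1001, sgn +1
Racah Σ t=3..5: t=3:−1/288 t=4:+1/288 t=5:−1/5760 = -1/5760
⇒ 3j(5 4 3; 0 1 -1)² = 1/12012, sgn -1
4πI² = N·(3j₀)²·(3jₘ)² = 15/13013
I = -1·√(0.00115269/4π) = -0.00957750

-0.009577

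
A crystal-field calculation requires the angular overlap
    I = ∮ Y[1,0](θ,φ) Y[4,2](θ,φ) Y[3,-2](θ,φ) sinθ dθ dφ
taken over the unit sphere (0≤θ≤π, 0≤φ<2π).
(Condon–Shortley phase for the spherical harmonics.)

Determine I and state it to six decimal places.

0.213244

Rules hold: Σm=0, L=8 even, 3≤3≤5.
N = 3·9·7 = 189
Δ = 2!·0!·6!/9! = 1/252
Racah Σ t=1..1: t=1:−1/36 = -1/36
⇒ 3j(1 4 3; 0 0 0)² = 4/63, sgn +1
Racah Σ t=1..1: t=1:−1/120 = -1/120
⇒ 3j(1 4 3; 0 2 -2)² = 1/21, sgn +1
4πI² = N·(3j₀)²·(3jₘ)² = 4/7
I = +1·√(0.571429/4π) = 0.21324362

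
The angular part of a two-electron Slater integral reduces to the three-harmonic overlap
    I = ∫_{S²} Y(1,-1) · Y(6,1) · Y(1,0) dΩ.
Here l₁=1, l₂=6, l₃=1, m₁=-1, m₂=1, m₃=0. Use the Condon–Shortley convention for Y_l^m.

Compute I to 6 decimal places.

0.000000

|1−6|≤1≤1+6 violated ⇒ I = 0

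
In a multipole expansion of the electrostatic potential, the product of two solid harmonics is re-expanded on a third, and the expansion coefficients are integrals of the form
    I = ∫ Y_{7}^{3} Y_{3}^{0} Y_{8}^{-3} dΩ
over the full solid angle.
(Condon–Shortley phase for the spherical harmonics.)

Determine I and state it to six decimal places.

m-sum 0 ✓  L=18 even ✓  4≤8≤10 ✓
Π(2lᵢ+1) = 15×7×17 = 1785
triangle coeff Δ(7,3,8) = 1/5290740
Σ_t [0,2]: t=0:+1/7257600 t=1:−1/2073600 t=2:+1/7257600 = -1/4838400
(3j)²=252/20995 [(7 3 8; 0 0 0)], sign=-1
Σ_t [0,2]: t=0:+1/11612160 t=1:−1/8709120 t=2:+1/87091200 = -1/58060800
(3j)²=99/117572 [(7 3 8; 3 0 -3)], sign=+1
⇒ 4πI² = 18711/1037153
I = (-1)√(18711/1037153/(4π)) = -0.03788979

-0.037890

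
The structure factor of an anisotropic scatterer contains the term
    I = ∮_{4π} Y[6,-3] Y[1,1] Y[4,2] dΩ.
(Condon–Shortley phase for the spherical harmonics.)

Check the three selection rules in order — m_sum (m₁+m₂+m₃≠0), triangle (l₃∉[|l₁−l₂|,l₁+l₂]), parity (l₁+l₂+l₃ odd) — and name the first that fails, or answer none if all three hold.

m₁+m₂+m₃ = -3 + 1 + 2 = 0  ✓
triangle: |6−1|=5 ≤ l₃=4 ≤ 6+1=7  ✗
parity: l₁+l₂+l₃ = 11 is odd

triangle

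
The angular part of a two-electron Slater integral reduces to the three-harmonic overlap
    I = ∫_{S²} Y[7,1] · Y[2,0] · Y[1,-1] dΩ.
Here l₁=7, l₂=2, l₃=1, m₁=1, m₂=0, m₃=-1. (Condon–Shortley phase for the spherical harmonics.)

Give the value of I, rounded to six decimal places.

0.000000

triangle: need 5≤l₃≤9, have 1; I=0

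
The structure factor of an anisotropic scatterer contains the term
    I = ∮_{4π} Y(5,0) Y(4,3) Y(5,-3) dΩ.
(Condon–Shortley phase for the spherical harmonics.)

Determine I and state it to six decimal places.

0.130198

Checks pass: Σm=0; 14 even; l₃=5∈[1,9].
(2·5+1)(2·4+1)(2·5+1) = 1089
Δ: 4! 6! 4! / 15! → 1/3153150
sum: t=0:+1/69120 t=1:−1/1728 t=2:+1/576 t=3:−1/1728 t=4:+1/69120 = 7/11520
3j²(5 4 5; 0 0 0) = Δ·Π!·Σ² = 2/143  (sign -1)
sum: t=3:−1/6912 t=4:+1/17280 = -1/11520
3j²(5 4 5; 0 3 -3) = Δ·Π!·Σ² = 2/143  (sign -1)
combine: 4πI² = 1089·2/143·2/143 = 36/169
take √, sign +1: I = 0.13019760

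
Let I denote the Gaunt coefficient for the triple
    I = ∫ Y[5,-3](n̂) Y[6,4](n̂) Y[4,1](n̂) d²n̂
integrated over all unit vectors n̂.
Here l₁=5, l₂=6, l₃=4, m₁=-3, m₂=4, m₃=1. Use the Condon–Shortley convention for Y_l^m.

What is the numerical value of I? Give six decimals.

0.000000

-3 + 4 + 1 = 2 ≠ 0: azimuthal integral kills it; I = 0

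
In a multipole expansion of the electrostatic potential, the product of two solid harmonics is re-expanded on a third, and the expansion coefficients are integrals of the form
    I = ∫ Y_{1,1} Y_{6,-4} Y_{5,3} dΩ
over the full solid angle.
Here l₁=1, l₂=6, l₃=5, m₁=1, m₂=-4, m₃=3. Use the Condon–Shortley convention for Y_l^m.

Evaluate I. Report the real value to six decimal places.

Rules hold: Σm=0, L=12 even, 5≤5≤7.
N = 3·13·11 = 429
Δ = 2!·0!·10!/13! = 1/858
Racah Σ t=1..1: t=1:−1/14400 = -1/14400
⇒ 3j(1 6 5; 0 0 0)² = 6/143, sgn +1
Racah Σ t=0..0: t=0:+1/161280 = 1/161280
⇒ 3j(1 6 5; 1 -4 3)² = 15/286, sgn +1
4πI² = N·(3j₀)²·(3jₘ)² = 135/143
I = +1·√(0.944056/4π) = 0.27409047

0.274090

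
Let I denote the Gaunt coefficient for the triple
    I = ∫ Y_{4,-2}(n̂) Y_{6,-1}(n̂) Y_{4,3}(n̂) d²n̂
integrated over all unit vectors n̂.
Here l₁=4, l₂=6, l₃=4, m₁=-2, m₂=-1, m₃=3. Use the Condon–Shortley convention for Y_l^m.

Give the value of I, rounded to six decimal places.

0.160153

Rules hold: Σm=0, L=14 even, 2≤4≤10.
N = 9·13·9 = 1053
Δ = 6!·2!·6!/15! = 1/1261260
Racah Σ t=2..4: t=2:+1/4608 t=3:−1/1296 t=4:+1/4608 = -7/20736
⇒ 3j(4 6 4; 0 0 0)² = 20/1287, sgn -1
Racah Σ t=4..5: t=4:+1/11520 t=5:−1/86400 = 13/172800
⇒ 3j(4 6 4; -2 -1 3)² = 13/660, sgn -1
4πI² = N·(3j₀)²·(3jₘ)² = 39/121
I = +1·√(0.322314/4π) = 0.16015286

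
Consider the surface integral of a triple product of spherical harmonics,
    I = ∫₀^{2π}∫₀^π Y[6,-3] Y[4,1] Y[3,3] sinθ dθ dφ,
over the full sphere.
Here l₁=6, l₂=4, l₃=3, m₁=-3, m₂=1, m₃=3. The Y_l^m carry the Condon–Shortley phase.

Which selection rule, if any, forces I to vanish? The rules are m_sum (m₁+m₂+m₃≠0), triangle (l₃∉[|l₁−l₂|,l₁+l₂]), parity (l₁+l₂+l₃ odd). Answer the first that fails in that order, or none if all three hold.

azimuthal sum: -3 + 1 + 3 = 1  ✗
2 ≤ 3 ≤ 10 (triangle on l)
L = 6 + 4 + 3 = 13 (odd)

m_sum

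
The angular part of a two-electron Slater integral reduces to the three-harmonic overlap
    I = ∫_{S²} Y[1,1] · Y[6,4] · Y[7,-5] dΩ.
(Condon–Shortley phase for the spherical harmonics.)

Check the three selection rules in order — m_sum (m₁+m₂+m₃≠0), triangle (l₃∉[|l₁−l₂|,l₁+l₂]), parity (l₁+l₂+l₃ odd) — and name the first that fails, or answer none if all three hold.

none

azimuthal sum: 1 + 4 − 5 = 0  ✓
5 ≤ 7 ≤ 7 (triangle on l)  ✓
L = 1 + 6 + 7 = 14 (even)  ✓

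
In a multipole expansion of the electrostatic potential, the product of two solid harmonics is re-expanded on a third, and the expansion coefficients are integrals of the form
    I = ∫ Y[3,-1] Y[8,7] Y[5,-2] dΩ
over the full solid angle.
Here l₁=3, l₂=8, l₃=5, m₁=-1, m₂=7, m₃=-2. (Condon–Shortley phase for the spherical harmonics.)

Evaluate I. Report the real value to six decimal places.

0.000000

-1 + 7 − 2 = 4 ≠ 0: azimuthal integral kills it; I = 0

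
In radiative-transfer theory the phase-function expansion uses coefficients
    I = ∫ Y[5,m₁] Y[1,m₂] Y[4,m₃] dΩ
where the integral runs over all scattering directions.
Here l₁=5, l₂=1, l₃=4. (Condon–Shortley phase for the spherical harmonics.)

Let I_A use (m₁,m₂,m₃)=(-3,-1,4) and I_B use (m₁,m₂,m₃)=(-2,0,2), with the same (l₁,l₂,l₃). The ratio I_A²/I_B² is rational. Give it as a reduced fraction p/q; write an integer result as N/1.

Same 5,1,4: normalisation and zero-m 3j drop out of the ratio.
A: Δ: 2! 8! 0! / 11! → 1/495; sum: t=0:+1/80640 = 1/80640; 3j²(5 1 4; -3 -1 4) = Δ·Π!·Σ² = 1/495  (sign +1)
B: Δ: 2! 8! 0! / 11! → 1/495; sum: t=1:−1/1440 = -1/1440; 3j²(5 1 4; -2 0 2) = Δ·Π!·Σ² = 7/165  (sign -1)
I_A²/I_B² = (1/495)/(7/165) = 1/21

1/21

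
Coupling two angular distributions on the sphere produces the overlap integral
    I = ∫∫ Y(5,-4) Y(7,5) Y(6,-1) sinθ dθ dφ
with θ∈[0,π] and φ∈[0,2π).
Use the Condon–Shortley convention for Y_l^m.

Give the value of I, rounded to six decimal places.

Checks pass: Σm=0; 18 even; l₃=6∈[2,12].
(2·5+1)(2·7+1)(2·6+1) = 2145
Δ: 6! 4! 8! / 19! → 1/174594420
sum: t=1:−1/4147200 t=2:+1/207360 t=3:−1/82944 t=4:+1/207360 t=5:−1/4147200 = -1/345600
3j²(5 7 6; 0 0 0) = Δ·Π!·Σ² = 420/46189  (sign -1)
sum: t=5:−1/14515200 t=6:+1/6220800 = 1/10886400
3j²(5 7 6; -4 5 -1) = Δ·Π!·Σ² = 128/12597  (sign -1)
combine: 4πI² = 2145·420/46189·128/12597 = 268800/1356277
take √, sign +1: I = 0.12558434

0.125584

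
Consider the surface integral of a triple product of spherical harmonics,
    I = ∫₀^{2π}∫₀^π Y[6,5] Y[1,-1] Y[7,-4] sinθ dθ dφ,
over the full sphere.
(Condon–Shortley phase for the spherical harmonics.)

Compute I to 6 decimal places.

Checks pass: Σm=0; 14 even; l₃=7∈[5,7].
(2·6+1)(2·1+1)(2·7+1) = 585
Δ: 0! 12! 2! / 15! → 1/1365
sum: t=0:+1/518400 = 1/518400
3j²(6 1 7; 0 0 0) = Δ·Π!·Σ² = 7/195  (sign -1)
sum: t=0:+1/79833600 = 1/79833600
3j²(6 1 7; 5 -1 -4) = Δ·Π!·Σ² = 1/455  (sign -1)
combine: 4πI² = 585·7/195·1/455 = 3/65
take √, sign +1: I = 0.06060368

0.060604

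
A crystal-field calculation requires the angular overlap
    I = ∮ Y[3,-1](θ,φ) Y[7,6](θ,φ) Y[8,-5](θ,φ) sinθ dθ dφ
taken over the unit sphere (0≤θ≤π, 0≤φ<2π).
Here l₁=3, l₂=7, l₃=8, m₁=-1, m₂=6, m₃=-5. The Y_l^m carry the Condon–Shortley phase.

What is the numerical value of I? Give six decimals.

0.166985

Checks pass: Σm=0; 18 even; l₃=8∈[4,10].
(2·3+1)(2·7+1)(2·8+1) = 1785
Δ: 2! 4! 12! / 19! → 1/5290740
sum: t=0:+1/7257600 t=1:−1/2073600 t=2:+1/7257600 = -1/4838400
3j²(3 7 8; 0 0 0) = Δ·Π!·Σ² = 252/20995  (sign -1)
sum: t=1:−1/2874009600 t=2:+1/319334400 = 1/359251200
3j²(3 7 8; -1 6 -5) = Δ·Π!·Σ² = 1664/101745  (sign -1)
combine: 4πI² = 1785·252/20995·1664/101745 = 10752/30685
take √, sign +1: I = 0.16698468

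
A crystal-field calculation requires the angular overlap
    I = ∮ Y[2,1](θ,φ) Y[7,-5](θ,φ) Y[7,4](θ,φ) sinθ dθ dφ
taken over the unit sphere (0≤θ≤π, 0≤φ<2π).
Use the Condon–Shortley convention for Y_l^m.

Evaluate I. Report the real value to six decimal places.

-0.188767

m-sum 0 ✓  L=16 even ✓  5≤7≤9 ✓
Π(2lᵢ+1) = 5×15×15 = 1125
triangle coeff Δ(2,7,7) = 1/185640
Σ_t [0,2]: t=0:+1/2419200 t=1:−1/518400 t=2:+1/2419200 = -1/907200
(3j)²=56/3315 [(2 7 7; 0 0 0)], sign=+1
Σ_t [0,1]: t=0:+1/14515200 t=1:−1/79833600 = 1/17740800
(3j)²=729/30940 [(2 7 7; 1 -5 4)], sign=-1
⇒ 4πI² = 21870/48841
I = (-1)√(21870/48841/(4π)) = -0.18876748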